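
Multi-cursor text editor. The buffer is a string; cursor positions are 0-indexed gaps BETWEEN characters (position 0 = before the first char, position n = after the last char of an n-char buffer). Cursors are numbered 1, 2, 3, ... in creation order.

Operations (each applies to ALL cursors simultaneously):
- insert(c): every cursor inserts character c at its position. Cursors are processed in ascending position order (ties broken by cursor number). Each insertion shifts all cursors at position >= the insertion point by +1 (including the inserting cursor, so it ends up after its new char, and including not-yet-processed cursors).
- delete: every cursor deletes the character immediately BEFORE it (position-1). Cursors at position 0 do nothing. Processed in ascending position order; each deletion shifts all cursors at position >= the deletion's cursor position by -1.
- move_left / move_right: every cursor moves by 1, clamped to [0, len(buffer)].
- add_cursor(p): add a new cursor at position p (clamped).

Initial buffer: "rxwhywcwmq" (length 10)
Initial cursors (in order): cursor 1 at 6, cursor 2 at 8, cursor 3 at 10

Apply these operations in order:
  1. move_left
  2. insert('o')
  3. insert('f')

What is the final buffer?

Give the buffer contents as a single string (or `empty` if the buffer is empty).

Answer: rxwhyofwcofwmofq

Derivation:
After op 1 (move_left): buffer="rxwhywcwmq" (len 10), cursors c1@5 c2@7 c3@9, authorship ..........
After op 2 (insert('o')): buffer="rxwhyowcowmoq" (len 13), cursors c1@6 c2@9 c3@12, authorship .....1..2..3.
After op 3 (insert('f')): buffer="rxwhyofwcofwmofq" (len 16), cursors c1@7 c2@11 c3@15, authorship .....11..22..33.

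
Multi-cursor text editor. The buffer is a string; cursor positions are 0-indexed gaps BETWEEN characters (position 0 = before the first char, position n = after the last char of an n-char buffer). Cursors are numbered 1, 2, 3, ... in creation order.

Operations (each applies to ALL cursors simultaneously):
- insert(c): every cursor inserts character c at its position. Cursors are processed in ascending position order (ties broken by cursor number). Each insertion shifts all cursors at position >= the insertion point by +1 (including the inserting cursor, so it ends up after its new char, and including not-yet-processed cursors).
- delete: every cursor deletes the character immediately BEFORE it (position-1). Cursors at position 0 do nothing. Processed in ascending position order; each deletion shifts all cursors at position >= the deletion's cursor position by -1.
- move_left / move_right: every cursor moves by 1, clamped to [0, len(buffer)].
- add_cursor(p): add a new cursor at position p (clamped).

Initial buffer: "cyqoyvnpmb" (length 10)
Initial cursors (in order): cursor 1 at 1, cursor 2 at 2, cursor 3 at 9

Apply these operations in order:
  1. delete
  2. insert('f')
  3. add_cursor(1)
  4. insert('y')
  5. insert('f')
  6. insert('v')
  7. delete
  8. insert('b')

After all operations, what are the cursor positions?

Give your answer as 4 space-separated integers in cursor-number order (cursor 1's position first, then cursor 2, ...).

Answer: 11 11 21 4

Derivation:
After op 1 (delete): buffer="qoyvnpb" (len 7), cursors c1@0 c2@0 c3@6, authorship .......
After op 2 (insert('f')): buffer="ffqoyvnpfb" (len 10), cursors c1@2 c2@2 c3@9, authorship 12......3.
After op 3 (add_cursor(1)): buffer="ffqoyvnpfb" (len 10), cursors c4@1 c1@2 c2@2 c3@9, authorship 12......3.
After op 4 (insert('y')): buffer="fyfyyqoyvnpfyb" (len 14), cursors c4@2 c1@5 c2@5 c3@13, authorship 14212......33.
After op 5 (insert('f')): buffer="fyffyyffqoyvnpfyfb" (len 18), cursors c4@3 c1@8 c2@8 c3@17, authorship 14421212......333.
After op 6 (insert('v')): buffer="fyfvfyyffvvqoyvnpfyfvb" (len 22), cursors c4@4 c1@11 c2@11 c3@21, authorship 14442121212......3333.
After op 7 (delete): buffer="fyffyyffqoyvnpfyfb" (len 18), cursors c4@3 c1@8 c2@8 c3@17, authorship 14421212......333.
After op 8 (insert('b')): buffer="fyfbfyyffbbqoyvnpfyfbb" (len 22), cursors c4@4 c1@11 c2@11 c3@21, authorship 14442121212......3333.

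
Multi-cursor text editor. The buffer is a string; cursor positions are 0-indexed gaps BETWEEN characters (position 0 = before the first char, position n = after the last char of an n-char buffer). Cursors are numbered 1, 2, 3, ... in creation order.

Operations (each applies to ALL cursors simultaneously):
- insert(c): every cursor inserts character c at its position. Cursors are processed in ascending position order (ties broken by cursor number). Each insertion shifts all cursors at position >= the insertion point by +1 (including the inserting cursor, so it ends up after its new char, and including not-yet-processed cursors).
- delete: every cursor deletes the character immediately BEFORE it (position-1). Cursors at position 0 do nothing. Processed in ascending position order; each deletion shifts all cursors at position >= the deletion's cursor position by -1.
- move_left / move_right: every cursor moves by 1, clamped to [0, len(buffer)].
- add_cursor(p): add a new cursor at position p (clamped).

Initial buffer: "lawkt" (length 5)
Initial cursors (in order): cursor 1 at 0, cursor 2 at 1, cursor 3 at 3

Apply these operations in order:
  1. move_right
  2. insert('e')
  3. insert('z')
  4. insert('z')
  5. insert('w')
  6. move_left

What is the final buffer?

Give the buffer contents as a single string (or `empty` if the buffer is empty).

After op 1 (move_right): buffer="lawkt" (len 5), cursors c1@1 c2@2 c3@4, authorship .....
After op 2 (insert('e')): buffer="leaewket" (len 8), cursors c1@2 c2@4 c3@7, authorship .1.2..3.
After op 3 (insert('z')): buffer="lezaezwkezt" (len 11), cursors c1@3 c2@6 c3@10, authorship .11.22..33.
After op 4 (insert('z')): buffer="lezzaezzwkezzt" (len 14), cursors c1@4 c2@8 c3@13, authorship .111.222..333.
After op 5 (insert('w')): buffer="lezzwaezzwwkezzwt" (len 17), cursors c1@5 c2@10 c3@16, authorship .1111.2222..3333.
After op 6 (move_left): buffer="lezzwaezzwwkezzwt" (len 17), cursors c1@4 c2@9 c3@15, authorship .1111.2222..3333.

Answer: lezzwaezzwwkezzwt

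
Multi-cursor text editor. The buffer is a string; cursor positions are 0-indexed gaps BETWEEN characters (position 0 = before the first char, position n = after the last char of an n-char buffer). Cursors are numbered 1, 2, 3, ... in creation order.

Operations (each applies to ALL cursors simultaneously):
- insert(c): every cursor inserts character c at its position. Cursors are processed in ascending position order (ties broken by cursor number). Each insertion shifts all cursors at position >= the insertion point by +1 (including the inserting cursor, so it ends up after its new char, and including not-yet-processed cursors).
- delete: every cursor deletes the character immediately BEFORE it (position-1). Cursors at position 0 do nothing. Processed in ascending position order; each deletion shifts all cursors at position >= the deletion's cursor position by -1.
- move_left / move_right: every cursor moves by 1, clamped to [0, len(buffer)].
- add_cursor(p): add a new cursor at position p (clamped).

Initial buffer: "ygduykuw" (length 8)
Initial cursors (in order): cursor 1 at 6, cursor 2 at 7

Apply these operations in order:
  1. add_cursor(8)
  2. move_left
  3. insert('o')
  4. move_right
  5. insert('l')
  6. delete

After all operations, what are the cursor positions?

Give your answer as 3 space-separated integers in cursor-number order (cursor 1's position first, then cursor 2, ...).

After op 1 (add_cursor(8)): buffer="ygduykuw" (len 8), cursors c1@6 c2@7 c3@8, authorship ........
After op 2 (move_left): buffer="ygduykuw" (len 8), cursors c1@5 c2@6 c3@7, authorship ........
After op 3 (insert('o')): buffer="ygduyokouow" (len 11), cursors c1@6 c2@8 c3@10, authorship .....1.2.3.
After op 4 (move_right): buffer="ygduyokouow" (len 11), cursors c1@7 c2@9 c3@11, authorship .....1.2.3.
After op 5 (insert('l')): buffer="ygduyokloulowl" (len 14), cursors c1@8 c2@11 c3@14, authorship .....1.12.23.3
After op 6 (delete): buffer="ygduyokouow" (len 11), cursors c1@7 c2@9 c3@11, authorship .....1.2.3.

Answer: 7 9 11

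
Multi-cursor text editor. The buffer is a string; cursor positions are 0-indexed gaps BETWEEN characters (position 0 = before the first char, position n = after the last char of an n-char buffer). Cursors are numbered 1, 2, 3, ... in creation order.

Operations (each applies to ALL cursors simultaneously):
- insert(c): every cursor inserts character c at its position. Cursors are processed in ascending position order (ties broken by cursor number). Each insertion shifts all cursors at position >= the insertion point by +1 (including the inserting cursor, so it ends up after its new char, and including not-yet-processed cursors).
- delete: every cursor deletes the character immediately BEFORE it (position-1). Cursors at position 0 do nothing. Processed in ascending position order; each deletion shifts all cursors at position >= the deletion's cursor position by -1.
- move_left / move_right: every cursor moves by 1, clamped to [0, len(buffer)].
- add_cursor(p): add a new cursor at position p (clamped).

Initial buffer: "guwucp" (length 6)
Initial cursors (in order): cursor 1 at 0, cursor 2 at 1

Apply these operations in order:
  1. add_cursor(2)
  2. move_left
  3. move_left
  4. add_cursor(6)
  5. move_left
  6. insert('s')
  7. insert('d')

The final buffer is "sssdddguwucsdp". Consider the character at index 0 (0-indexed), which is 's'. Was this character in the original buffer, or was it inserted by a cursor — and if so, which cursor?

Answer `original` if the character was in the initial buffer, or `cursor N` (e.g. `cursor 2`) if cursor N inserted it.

After op 1 (add_cursor(2)): buffer="guwucp" (len 6), cursors c1@0 c2@1 c3@2, authorship ......
After op 2 (move_left): buffer="guwucp" (len 6), cursors c1@0 c2@0 c3@1, authorship ......
After op 3 (move_left): buffer="guwucp" (len 6), cursors c1@0 c2@0 c3@0, authorship ......
After op 4 (add_cursor(6)): buffer="guwucp" (len 6), cursors c1@0 c2@0 c3@0 c4@6, authorship ......
After op 5 (move_left): buffer="guwucp" (len 6), cursors c1@0 c2@0 c3@0 c4@5, authorship ......
After op 6 (insert('s')): buffer="sssguwucsp" (len 10), cursors c1@3 c2@3 c3@3 c4@9, authorship 123.....4.
After op 7 (insert('d')): buffer="sssdddguwucsdp" (len 14), cursors c1@6 c2@6 c3@6 c4@13, authorship 123123.....44.
Authorship (.=original, N=cursor N): 1 2 3 1 2 3 . . . . . 4 4 .
Index 0: author = 1

Answer: cursor 1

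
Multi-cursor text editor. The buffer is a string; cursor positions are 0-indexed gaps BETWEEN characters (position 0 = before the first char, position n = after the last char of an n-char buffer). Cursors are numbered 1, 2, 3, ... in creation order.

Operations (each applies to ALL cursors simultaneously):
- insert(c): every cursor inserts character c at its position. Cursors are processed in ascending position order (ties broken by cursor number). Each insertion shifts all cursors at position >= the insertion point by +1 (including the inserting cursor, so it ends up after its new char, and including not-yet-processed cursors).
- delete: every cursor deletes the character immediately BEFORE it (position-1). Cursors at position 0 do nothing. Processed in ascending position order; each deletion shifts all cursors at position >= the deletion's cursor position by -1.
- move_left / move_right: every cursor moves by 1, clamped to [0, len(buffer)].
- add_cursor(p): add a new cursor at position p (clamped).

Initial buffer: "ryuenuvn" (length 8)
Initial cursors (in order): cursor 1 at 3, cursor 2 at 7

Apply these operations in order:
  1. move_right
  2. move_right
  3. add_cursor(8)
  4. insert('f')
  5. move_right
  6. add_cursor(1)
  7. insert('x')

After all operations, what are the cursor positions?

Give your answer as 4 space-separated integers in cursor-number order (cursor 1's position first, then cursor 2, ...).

After op 1 (move_right): buffer="ryuenuvn" (len 8), cursors c1@4 c2@8, authorship ........
After op 2 (move_right): buffer="ryuenuvn" (len 8), cursors c1@5 c2@8, authorship ........
After op 3 (add_cursor(8)): buffer="ryuenuvn" (len 8), cursors c1@5 c2@8 c3@8, authorship ........
After op 4 (insert('f')): buffer="ryuenfuvnff" (len 11), cursors c1@6 c2@11 c3@11, authorship .....1...23
After op 5 (move_right): buffer="ryuenfuvnff" (len 11), cursors c1@7 c2@11 c3@11, authorship .....1...23
After op 6 (add_cursor(1)): buffer="ryuenfuvnff" (len 11), cursors c4@1 c1@7 c2@11 c3@11, authorship .....1...23
After op 7 (insert('x')): buffer="rxyuenfuxvnffxx" (len 15), cursors c4@2 c1@9 c2@15 c3@15, authorship .4....1.1..2323

Answer: 9 15 15 2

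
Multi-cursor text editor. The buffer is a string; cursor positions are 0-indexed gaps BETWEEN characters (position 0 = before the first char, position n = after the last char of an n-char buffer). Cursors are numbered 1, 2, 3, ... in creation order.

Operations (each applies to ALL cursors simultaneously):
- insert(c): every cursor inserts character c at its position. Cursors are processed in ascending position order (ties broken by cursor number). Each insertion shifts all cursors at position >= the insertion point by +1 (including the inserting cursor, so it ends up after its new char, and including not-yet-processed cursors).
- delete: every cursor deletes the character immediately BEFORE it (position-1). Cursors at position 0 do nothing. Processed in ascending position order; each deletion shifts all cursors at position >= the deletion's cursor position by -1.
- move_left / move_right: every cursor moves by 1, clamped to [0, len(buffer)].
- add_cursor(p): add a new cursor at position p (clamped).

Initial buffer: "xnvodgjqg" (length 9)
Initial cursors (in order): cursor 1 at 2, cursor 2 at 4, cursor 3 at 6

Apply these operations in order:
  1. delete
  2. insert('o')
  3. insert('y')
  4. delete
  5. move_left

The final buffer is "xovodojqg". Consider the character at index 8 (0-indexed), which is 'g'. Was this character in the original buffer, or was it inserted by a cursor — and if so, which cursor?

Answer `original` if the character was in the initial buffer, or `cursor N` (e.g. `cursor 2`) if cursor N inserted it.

Answer: original

Derivation:
After op 1 (delete): buffer="xvdjqg" (len 6), cursors c1@1 c2@2 c3@3, authorship ......
After op 2 (insert('o')): buffer="xovodojqg" (len 9), cursors c1@2 c2@4 c3@6, authorship .1.2.3...
After op 3 (insert('y')): buffer="xoyvoydoyjqg" (len 12), cursors c1@3 c2@6 c3@9, authorship .11.22.33...
After op 4 (delete): buffer="xovodojqg" (len 9), cursors c1@2 c2@4 c3@6, authorship .1.2.3...
After op 5 (move_left): buffer="xovodojqg" (len 9), cursors c1@1 c2@3 c3@5, authorship .1.2.3...
Authorship (.=original, N=cursor N): . 1 . 2 . 3 . . .
Index 8: author = original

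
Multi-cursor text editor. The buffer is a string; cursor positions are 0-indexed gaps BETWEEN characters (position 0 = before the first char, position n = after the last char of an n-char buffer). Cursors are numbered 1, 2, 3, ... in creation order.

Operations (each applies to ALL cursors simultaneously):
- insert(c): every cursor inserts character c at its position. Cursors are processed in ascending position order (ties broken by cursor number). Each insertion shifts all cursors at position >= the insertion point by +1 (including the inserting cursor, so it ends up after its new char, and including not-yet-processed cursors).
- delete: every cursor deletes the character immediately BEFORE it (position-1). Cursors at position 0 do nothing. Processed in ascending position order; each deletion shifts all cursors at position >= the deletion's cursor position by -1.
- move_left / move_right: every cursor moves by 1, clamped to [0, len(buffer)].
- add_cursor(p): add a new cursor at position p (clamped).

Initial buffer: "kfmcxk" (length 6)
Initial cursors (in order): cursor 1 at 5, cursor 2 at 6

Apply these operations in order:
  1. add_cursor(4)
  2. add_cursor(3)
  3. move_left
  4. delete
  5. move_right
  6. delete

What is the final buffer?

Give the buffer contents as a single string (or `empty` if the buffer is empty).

After op 1 (add_cursor(4)): buffer="kfmcxk" (len 6), cursors c3@4 c1@5 c2@6, authorship ......
After op 2 (add_cursor(3)): buffer="kfmcxk" (len 6), cursors c4@3 c3@4 c1@5 c2@6, authorship ......
After op 3 (move_left): buffer="kfmcxk" (len 6), cursors c4@2 c3@3 c1@4 c2@5, authorship ......
After op 4 (delete): buffer="kk" (len 2), cursors c1@1 c2@1 c3@1 c4@1, authorship ..
After op 5 (move_right): buffer="kk" (len 2), cursors c1@2 c2@2 c3@2 c4@2, authorship ..
After op 6 (delete): buffer="" (len 0), cursors c1@0 c2@0 c3@0 c4@0, authorship 

Answer: empty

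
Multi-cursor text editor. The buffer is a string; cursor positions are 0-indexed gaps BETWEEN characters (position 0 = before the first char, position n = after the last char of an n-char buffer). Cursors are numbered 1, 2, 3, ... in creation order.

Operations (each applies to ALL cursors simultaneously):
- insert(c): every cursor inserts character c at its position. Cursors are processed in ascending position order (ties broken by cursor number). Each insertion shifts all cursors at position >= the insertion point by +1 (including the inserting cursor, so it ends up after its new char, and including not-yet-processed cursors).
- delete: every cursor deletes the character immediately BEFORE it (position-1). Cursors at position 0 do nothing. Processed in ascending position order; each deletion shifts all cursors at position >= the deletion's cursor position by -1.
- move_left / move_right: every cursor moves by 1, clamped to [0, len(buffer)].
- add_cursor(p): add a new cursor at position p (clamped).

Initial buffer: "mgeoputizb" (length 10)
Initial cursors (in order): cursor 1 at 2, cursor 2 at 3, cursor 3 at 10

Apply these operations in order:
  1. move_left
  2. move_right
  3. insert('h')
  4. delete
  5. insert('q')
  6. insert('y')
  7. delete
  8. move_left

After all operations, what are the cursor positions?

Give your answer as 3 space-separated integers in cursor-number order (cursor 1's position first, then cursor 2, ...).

Answer: 2 4 12

Derivation:
After op 1 (move_left): buffer="mgeoputizb" (len 10), cursors c1@1 c2@2 c3@9, authorship ..........
After op 2 (move_right): buffer="mgeoputizb" (len 10), cursors c1@2 c2@3 c3@10, authorship ..........
After op 3 (insert('h')): buffer="mghehoputizbh" (len 13), cursors c1@3 c2@5 c3@13, authorship ..1.2.......3
After op 4 (delete): buffer="mgeoputizb" (len 10), cursors c1@2 c2@3 c3@10, authorship ..........
After op 5 (insert('q')): buffer="mgqeqoputizbq" (len 13), cursors c1@3 c2@5 c3@13, authorship ..1.2.......3
After op 6 (insert('y')): buffer="mgqyeqyoputizbqy" (len 16), cursors c1@4 c2@7 c3@16, authorship ..11.22.......33
After op 7 (delete): buffer="mgqeqoputizbq" (len 13), cursors c1@3 c2@5 c3@13, authorship ..1.2.......3
After op 8 (move_left): buffer="mgqeqoputizbq" (len 13), cursors c1@2 c2@4 c3@12, authorship ..1.2.......3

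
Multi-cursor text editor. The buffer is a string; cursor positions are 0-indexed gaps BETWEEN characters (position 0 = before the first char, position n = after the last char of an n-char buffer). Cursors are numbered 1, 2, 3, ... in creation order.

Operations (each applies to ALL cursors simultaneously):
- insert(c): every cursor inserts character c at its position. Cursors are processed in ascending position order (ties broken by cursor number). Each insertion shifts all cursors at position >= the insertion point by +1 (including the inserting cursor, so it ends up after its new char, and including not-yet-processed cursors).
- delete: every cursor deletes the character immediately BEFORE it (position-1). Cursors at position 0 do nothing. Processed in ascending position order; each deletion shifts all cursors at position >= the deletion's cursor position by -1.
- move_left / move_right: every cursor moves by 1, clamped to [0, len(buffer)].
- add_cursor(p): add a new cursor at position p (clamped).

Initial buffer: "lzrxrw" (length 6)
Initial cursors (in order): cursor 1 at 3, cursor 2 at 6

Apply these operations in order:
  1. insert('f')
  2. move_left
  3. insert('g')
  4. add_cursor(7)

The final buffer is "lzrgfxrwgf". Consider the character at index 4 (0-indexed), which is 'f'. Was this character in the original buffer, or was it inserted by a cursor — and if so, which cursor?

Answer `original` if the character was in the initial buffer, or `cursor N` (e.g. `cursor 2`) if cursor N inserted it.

After op 1 (insert('f')): buffer="lzrfxrwf" (len 8), cursors c1@4 c2@8, authorship ...1...2
After op 2 (move_left): buffer="lzrfxrwf" (len 8), cursors c1@3 c2@7, authorship ...1...2
After op 3 (insert('g')): buffer="lzrgfxrwgf" (len 10), cursors c1@4 c2@9, authorship ...11...22
After op 4 (add_cursor(7)): buffer="lzrgfxrwgf" (len 10), cursors c1@4 c3@7 c2@9, authorship ...11...22
Authorship (.=original, N=cursor N): . . . 1 1 . . . 2 2
Index 4: author = 1

Answer: cursor 1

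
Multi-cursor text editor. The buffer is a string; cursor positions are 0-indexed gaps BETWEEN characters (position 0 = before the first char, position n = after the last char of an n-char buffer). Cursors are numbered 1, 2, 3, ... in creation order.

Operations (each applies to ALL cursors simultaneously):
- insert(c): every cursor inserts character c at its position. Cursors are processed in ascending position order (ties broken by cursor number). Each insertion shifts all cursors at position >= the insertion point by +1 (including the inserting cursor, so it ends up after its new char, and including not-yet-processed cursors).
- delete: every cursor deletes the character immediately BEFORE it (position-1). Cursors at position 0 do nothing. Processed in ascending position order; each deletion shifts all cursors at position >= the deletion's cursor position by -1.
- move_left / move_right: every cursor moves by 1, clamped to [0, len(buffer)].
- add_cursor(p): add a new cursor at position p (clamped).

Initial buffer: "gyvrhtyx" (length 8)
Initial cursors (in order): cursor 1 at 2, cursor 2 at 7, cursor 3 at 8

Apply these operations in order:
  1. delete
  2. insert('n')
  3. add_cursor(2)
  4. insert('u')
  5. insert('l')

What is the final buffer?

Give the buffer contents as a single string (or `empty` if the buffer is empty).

Answer: gnuullvrhtnnuull

Derivation:
After op 1 (delete): buffer="gvrht" (len 5), cursors c1@1 c2@5 c3@5, authorship .....
After op 2 (insert('n')): buffer="gnvrhtnn" (len 8), cursors c1@2 c2@8 c3@8, authorship .1....23
After op 3 (add_cursor(2)): buffer="gnvrhtnn" (len 8), cursors c1@2 c4@2 c2@8 c3@8, authorship .1....23
After op 4 (insert('u')): buffer="gnuuvrhtnnuu" (len 12), cursors c1@4 c4@4 c2@12 c3@12, authorship .114....2323
After op 5 (insert('l')): buffer="gnuullvrhtnnuull" (len 16), cursors c1@6 c4@6 c2@16 c3@16, authorship .11414....232323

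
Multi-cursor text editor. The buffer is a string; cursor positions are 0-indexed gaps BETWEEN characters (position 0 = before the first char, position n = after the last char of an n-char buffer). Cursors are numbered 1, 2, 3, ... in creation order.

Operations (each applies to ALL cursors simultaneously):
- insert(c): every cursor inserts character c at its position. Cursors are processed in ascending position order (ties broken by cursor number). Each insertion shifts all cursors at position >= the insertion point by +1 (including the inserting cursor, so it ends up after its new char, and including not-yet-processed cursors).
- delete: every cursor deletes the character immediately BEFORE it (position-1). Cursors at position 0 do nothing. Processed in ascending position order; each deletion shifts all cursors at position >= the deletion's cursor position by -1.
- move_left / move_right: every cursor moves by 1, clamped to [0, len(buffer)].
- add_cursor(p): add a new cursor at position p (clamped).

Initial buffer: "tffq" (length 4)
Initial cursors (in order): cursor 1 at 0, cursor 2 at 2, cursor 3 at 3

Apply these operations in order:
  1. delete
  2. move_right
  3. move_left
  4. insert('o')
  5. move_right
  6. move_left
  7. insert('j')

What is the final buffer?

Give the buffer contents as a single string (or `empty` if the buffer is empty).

Answer: ojtoojjq

Derivation:
After op 1 (delete): buffer="tq" (len 2), cursors c1@0 c2@1 c3@1, authorship ..
After op 2 (move_right): buffer="tq" (len 2), cursors c1@1 c2@2 c3@2, authorship ..
After op 3 (move_left): buffer="tq" (len 2), cursors c1@0 c2@1 c3@1, authorship ..
After op 4 (insert('o')): buffer="otooq" (len 5), cursors c1@1 c2@4 c3@4, authorship 1.23.
After op 5 (move_right): buffer="otooq" (len 5), cursors c1@2 c2@5 c3@5, authorship 1.23.
After op 6 (move_left): buffer="otooq" (len 5), cursors c1@1 c2@4 c3@4, authorship 1.23.
After op 7 (insert('j')): buffer="ojtoojjq" (len 8), cursors c1@2 c2@7 c3@7, authorship 11.2323.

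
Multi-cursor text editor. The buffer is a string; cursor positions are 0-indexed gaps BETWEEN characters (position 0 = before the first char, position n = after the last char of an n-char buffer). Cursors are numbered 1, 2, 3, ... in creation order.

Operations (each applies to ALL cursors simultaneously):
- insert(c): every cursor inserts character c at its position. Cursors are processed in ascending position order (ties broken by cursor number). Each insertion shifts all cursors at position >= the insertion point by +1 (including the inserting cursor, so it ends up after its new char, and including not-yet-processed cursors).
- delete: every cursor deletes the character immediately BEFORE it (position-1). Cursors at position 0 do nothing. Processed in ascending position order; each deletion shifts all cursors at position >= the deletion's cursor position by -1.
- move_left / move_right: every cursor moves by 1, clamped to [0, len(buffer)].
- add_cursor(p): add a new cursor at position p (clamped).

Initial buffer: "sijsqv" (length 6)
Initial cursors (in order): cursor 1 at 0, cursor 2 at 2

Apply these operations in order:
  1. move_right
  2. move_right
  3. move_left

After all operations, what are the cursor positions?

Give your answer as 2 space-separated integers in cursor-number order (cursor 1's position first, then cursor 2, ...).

After op 1 (move_right): buffer="sijsqv" (len 6), cursors c1@1 c2@3, authorship ......
After op 2 (move_right): buffer="sijsqv" (len 6), cursors c1@2 c2@4, authorship ......
After op 3 (move_left): buffer="sijsqv" (len 6), cursors c1@1 c2@3, authorship ......

Answer: 1 3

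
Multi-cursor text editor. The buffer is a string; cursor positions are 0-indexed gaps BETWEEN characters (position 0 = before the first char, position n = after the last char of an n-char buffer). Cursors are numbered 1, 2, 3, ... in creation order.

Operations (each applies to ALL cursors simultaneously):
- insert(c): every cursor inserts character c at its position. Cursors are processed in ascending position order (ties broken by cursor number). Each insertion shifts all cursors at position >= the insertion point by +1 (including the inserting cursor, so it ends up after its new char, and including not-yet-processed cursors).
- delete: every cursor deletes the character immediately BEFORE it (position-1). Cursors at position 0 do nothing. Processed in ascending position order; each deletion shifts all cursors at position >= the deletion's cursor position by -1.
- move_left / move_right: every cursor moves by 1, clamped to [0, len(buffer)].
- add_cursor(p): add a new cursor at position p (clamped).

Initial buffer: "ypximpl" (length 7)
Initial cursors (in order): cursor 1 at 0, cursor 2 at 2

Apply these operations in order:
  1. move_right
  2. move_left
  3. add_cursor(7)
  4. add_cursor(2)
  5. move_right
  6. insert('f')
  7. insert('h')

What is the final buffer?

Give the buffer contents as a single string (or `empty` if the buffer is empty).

Answer: yfhpxffhhimplfh

Derivation:
After op 1 (move_right): buffer="ypximpl" (len 7), cursors c1@1 c2@3, authorship .......
After op 2 (move_left): buffer="ypximpl" (len 7), cursors c1@0 c2@2, authorship .......
After op 3 (add_cursor(7)): buffer="ypximpl" (len 7), cursors c1@0 c2@2 c3@7, authorship .......
After op 4 (add_cursor(2)): buffer="ypximpl" (len 7), cursors c1@0 c2@2 c4@2 c3@7, authorship .......
After op 5 (move_right): buffer="ypximpl" (len 7), cursors c1@1 c2@3 c4@3 c3@7, authorship .......
After op 6 (insert('f')): buffer="yfpxffimplf" (len 11), cursors c1@2 c2@6 c4@6 c3@11, authorship .1..24....3
After op 7 (insert('h')): buffer="yfhpxffhhimplfh" (len 15), cursors c1@3 c2@9 c4@9 c3@15, authorship .11..2424....33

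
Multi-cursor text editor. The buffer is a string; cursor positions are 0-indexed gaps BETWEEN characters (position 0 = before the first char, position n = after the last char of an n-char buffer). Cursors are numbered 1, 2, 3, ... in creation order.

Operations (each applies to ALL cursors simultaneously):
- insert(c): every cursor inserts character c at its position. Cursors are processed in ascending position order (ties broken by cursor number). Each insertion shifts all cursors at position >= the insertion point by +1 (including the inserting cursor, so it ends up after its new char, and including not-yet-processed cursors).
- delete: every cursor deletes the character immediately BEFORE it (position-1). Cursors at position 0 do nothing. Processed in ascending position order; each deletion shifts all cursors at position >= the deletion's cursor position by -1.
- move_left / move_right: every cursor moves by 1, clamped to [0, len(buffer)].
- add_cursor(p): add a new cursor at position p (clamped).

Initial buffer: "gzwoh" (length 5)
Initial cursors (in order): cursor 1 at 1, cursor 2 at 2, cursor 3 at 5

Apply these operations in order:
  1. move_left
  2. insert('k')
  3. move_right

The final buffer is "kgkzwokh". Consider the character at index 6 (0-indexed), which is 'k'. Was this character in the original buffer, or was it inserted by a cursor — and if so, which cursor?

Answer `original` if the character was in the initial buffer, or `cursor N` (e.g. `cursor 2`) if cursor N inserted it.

After op 1 (move_left): buffer="gzwoh" (len 5), cursors c1@0 c2@1 c3@4, authorship .....
After op 2 (insert('k')): buffer="kgkzwokh" (len 8), cursors c1@1 c2@3 c3@7, authorship 1.2...3.
After op 3 (move_right): buffer="kgkzwokh" (len 8), cursors c1@2 c2@4 c3@8, authorship 1.2...3.
Authorship (.=original, N=cursor N): 1 . 2 . . . 3 .
Index 6: author = 3

Answer: cursor 3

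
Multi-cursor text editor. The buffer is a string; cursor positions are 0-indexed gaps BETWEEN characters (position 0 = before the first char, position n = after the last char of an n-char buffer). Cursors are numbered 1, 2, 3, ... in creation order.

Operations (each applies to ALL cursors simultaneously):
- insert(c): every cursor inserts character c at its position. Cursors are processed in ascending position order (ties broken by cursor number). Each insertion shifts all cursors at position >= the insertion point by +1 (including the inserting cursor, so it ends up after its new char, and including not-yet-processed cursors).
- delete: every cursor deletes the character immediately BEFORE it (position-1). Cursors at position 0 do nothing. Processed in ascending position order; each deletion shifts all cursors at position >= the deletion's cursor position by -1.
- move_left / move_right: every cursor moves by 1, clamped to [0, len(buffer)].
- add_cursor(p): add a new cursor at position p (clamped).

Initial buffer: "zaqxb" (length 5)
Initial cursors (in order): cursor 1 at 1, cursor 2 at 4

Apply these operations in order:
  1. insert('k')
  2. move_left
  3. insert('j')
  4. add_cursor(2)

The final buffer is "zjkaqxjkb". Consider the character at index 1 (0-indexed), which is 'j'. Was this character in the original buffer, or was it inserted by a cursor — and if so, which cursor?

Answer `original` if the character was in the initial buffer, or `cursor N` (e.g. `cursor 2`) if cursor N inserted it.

After op 1 (insert('k')): buffer="zkaqxkb" (len 7), cursors c1@2 c2@6, authorship .1...2.
After op 2 (move_left): buffer="zkaqxkb" (len 7), cursors c1@1 c2@5, authorship .1...2.
After op 3 (insert('j')): buffer="zjkaqxjkb" (len 9), cursors c1@2 c2@7, authorship .11...22.
After op 4 (add_cursor(2)): buffer="zjkaqxjkb" (len 9), cursors c1@2 c3@2 c2@7, authorship .11...22.
Authorship (.=original, N=cursor N): . 1 1 . . . 2 2 .
Index 1: author = 1

Answer: cursor 1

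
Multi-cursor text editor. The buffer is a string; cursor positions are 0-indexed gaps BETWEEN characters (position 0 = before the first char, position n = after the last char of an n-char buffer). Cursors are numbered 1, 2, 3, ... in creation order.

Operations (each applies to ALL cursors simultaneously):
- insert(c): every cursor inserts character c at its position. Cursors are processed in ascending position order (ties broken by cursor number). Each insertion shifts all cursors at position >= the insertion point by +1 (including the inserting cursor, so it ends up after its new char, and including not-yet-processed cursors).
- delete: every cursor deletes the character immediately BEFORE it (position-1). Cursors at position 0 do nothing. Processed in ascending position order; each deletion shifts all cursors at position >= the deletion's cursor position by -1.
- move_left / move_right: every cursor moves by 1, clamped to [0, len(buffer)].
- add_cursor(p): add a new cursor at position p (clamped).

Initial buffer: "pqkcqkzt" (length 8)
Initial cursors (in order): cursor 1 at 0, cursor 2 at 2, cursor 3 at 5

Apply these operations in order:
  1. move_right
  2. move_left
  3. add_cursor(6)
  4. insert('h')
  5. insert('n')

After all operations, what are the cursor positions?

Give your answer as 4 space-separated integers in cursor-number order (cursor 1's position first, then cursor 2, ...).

Answer: 2 6 11 14

Derivation:
After op 1 (move_right): buffer="pqkcqkzt" (len 8), cursors c1@1 c2@3 c3@6, authorship ........
After op 2 (move_left): buffer="pqkcqkzt" (len 8), cursors c1@0 c2@2 c3@5, authorship ........
After op 3 (add_cursor(6)): buffer="pqkcqkzt" (len 8), cursors c1@0 c2@2 c3@5 c4@6, authorship ........
After op 4 (insert('h')): buffer="hpqhkcqhkhzt" (len 12), cursors c1@1 c2@4 c3@8 c4@10, authorship 1..2...3.4..
After op 5 (insert('n')): buffer="hnpqhnkcqhnkhnzt" (len 16), cursors c1@2 c2@6 c3@11 c4@14, authorship 11..22...33.44..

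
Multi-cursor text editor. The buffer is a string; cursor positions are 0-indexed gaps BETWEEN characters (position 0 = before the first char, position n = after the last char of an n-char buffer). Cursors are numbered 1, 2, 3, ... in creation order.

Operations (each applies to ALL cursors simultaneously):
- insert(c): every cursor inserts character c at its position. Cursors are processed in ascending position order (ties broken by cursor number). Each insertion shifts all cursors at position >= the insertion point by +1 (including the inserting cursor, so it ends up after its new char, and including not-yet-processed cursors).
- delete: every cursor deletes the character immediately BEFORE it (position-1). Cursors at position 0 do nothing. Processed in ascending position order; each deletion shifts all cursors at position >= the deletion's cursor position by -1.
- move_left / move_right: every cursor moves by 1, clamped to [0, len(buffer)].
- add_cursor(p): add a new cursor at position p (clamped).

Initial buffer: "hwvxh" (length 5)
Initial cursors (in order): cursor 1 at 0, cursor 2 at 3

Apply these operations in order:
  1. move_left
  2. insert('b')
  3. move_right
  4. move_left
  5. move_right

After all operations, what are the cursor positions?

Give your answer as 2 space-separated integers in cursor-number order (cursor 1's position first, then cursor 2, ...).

Answer: 2 5

Derivation:
After op 1 (move_left): buffer="hwvxh" (len 5), cursors c1@0 c2@2, authorship .....
After op 2 (insert('b')): buffer="bhwbvxh" (len 7), cursors c1@1 c2@4, authorship 1..2...
After op 3 (move_right): buffer="bhwbvxh" (len 7), cursors c1@2 c2@5, authorship 1..2...
After op 4 (move_left): buffer="bhwbvxh" (len 7), cursors c1@1 c2@4, authorship 1..2...
After op 5 (move_right): buffer="bhwbvxh" (len 7), cursors c1@2 c2@5, authorship 1..2...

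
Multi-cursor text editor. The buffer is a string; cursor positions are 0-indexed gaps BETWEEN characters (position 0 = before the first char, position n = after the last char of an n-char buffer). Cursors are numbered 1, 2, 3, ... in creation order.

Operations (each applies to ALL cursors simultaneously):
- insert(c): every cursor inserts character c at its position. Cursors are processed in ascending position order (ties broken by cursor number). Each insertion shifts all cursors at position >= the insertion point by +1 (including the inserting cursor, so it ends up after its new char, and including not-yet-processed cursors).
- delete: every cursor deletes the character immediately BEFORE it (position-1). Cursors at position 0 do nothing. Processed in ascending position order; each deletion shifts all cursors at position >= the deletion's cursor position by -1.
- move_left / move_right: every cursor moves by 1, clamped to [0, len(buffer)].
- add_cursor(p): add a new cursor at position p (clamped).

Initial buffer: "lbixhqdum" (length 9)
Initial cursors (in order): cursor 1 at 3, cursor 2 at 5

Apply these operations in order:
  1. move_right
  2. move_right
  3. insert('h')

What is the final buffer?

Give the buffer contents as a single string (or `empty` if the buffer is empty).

Answer: lbixhhqdhum

Derivation:
After op 1 (move_right): buffer="lbixhqdum" (len 9), cursors c1@4 c2@6, authorship .........
After op 2 (move_right): buffer="lbixhqdum" (len 9), cursors c1@5 c2@7, authorship .........
After op 3 (insert('h')): buffer="lbixhhqdhum" (len 11), cursors c1@6 c2@9, authorship .....1..2..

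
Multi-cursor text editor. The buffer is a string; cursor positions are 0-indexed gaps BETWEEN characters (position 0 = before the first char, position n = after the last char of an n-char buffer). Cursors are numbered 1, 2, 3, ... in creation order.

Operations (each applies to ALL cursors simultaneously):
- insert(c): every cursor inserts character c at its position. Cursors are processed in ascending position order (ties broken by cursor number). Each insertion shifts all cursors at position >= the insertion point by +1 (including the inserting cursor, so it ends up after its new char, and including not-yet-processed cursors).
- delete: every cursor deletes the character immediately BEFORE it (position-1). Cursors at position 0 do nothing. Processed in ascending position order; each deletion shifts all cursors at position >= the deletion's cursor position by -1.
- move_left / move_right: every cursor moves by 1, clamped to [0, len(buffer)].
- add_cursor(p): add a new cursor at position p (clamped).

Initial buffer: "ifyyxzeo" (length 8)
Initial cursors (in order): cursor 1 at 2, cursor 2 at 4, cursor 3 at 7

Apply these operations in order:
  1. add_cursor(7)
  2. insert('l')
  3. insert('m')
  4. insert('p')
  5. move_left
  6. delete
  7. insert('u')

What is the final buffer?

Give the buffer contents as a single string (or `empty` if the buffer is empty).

After op 1 (add_cursor(7)): buffer="ifyyxzeo" (len 8), cursors c1@2 c2@4 c3@7 c4@7, authorship ........
After op 2 (insert('l')): buffer="iflyylxzello" (len 12), cursors c1@3 c2@6 c3@11 c4@11, authorship ..1..2...34.
After op 3 (insert('m')): buffer="iflmyylmxzellmmo" (len 16), cursors c1@4 c2@8 c3@15 c4@15, authorship ..11..22...3434.
After op 4 (insert('p')): buffer="iflmpyylmpxzellmmppo" (len 20), cursors c1@5 c2@10 c3@19 c4@19, authorship ..111..222...343434.
After op 5 (move_left): buffer="iflmpyylmpxzellmmppo" (len 20), cursors c1@4 c2@9 c3@18 c4@18, authorship ..111..222...343434.
After op 6 (delete): buffer="iflpyylpxzellmpo" (len 16), cursors c1@3 c2@7 c3@14 c4@14, authorship ..11..22...3434.
After op 7 (insert('u')): buffer="iflupyylupxzellmuupo" (len 20), cursors c1@4 c2@9 c3@18 c4@18, authorship ..111..222...343344.

Answer: iflupyylupxzellmuupo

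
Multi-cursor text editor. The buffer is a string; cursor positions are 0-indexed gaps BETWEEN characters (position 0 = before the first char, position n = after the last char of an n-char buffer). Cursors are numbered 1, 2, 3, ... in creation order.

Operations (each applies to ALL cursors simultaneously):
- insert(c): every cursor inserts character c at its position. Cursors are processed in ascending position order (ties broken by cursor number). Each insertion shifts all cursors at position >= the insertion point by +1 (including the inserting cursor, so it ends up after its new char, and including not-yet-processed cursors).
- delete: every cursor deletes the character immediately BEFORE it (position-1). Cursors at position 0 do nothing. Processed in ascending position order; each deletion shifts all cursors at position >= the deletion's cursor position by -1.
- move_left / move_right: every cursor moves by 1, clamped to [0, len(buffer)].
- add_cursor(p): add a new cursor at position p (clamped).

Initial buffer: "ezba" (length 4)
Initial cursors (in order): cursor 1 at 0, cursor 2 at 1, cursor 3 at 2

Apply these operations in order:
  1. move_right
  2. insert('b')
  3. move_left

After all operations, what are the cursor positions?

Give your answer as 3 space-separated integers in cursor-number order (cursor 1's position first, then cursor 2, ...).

Answer: 1 3 5

Derivation:
After op 1 (move_right): buffer="ezba" (len 4), cursors c1@1 c2@2 c3@3, authorship ....
After op 2 (insert('b')): buffer="ebzbbba" (len 7), cursors c1@2 c2@4 c3@6, authorship .1.2.3.
After op 3 (move_left): buffer="ebzbbba" (len 7), cursors c1@1 c2@3 c3@5, authorship .1.2.3.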